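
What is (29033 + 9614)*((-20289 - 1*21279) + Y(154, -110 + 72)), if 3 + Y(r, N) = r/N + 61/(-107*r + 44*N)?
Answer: -554088147506173/344850 ≈ -1.6068e+9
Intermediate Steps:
Y(r, N) = -3 + 61/(-107*r + 44*N) + r/N (Y(r, N) = -3 + (r/N + 61/(-107*r + 44*N)) = -3 + (61/(-107*r + 44*N) + r/N) = -3 + 61/(-107*r + 44*N) + r/N)
(29033 + 9614)*((-20289 - 1*21279) + Y(154, -110 + 72)) = (29033 + 9614)*((-20289 - 1*21279) + (-132*(-110 + 72)² - 107*154² + 61*(-110 + 72) + 365*(-110 + 72)*154)/((-110 + 72)*(-107*154 + 44*(-110 + 72)))) = 38647*((-20289 - 21279) + (-132*(-38)² - 107*23716 + 61*(-38) + 365*(-38)*154)/((-38)*(-16478 + 44*(-38)))) = 38647*(-41568 - (-132*1444 - 2537612 - 2318 - 2135980)/(38*(-16478 - 1672))) = 38647*(-41568 - 1/38*(-190608 - 2537612 - 2318 - 2135980)/(-18150)) = 38647*(-41568 - 1/38*(-1/18150)*(-4866518)) = 38647*(-41568 - 2433259/344850) = 38647*(-14337158059/344850) = -554088147506173/344850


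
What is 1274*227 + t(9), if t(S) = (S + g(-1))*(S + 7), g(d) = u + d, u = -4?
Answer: 289262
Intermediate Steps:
g(d) = -4 + d
t(S) = (-5 + S)*(7 + S) (t(S) = (S + (-4 - 1))*(S + 7) = (S - 5)*(7 + S) = (-5 + S)*(7 + S))
1274*227 + t(9) = 1274*227 + (-35 + 9² + 2*9) = 289198 + (-35 + 81 + 18) = 289198 + 64 = 289262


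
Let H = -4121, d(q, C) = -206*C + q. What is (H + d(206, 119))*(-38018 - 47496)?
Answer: 2431077506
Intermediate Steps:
d(q, C) = q - 206*C
(H + d(206, 119))*(-38018 - 47496) = (-4121 + (206 - 206*119))*(-38018 - 47496) = (-4121 + (206 - 24514))*(-85514) = (-4121 - 24308)*(-85514) = -28429*(-85514) = 2431077506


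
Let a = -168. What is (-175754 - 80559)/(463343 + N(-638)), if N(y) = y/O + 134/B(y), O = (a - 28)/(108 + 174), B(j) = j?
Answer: -4006428503/7256859451 ≈ -0.55209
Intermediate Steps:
O = -98/141 (O = (-168 - 28)/(108 + 174) = -196/282 = -196*1/282 = -98/141 ≈ -0.69504)
N(y) = 134/y - 141*y/98 (N(y) = y/(-98/141) + 134/y = y*(-141/98) + 134/y = -141*y/98 + 134/y = 134/y - 141*y/98)
(-175754 - 80559)/(463343 + N(-638)) = (-175754 - 80559)/(463343 + (134/(-638) - 141/98*(-638))) = -256313/(463343 + (134*(-1/638) + 44979/49)) = -256313/(463343 + (-67/319 + 44979/49)) = -256313/(463343 + 14345018/15631) = -256313/7256859451/15631 = -256313*15631/7256859451 = -4006428503/7256859451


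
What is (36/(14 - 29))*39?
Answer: -468/5 ≈ -93.600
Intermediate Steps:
(36/(14 - 29))*39 = (36/(-15))*39 = (36*(-1/15))*39 = -12/5*39 = -468/5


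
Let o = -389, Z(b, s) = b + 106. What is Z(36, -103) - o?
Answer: 531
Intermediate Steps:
Z(b, s) = 106 + b
Z(36, -103) - o = (106 + 36) - 1*(-389) = 142 + 389 = 531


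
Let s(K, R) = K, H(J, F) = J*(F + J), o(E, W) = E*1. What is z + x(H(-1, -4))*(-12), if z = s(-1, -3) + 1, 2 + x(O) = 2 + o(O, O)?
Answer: -60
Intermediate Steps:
o(E, W) = E
x(O) = O (x(O) = -2 + (2 + O) = O)
z = 0 (z = -1 + 1 = 0)
z + x(H(-1, -4))*(-12) = 0 - (-4 - 1)*(-12) = 0 - 1*(-5)*(-12) = 0 + 5*(-12) = 0 - 60 = -60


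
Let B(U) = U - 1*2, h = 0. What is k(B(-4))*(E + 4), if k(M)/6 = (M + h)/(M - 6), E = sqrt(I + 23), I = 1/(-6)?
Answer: 12 + sqrt(822)/2 ≈ 26.335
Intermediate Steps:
I = -1/6 ≈ -0.16667
B(U) = -2 + U (B(U) = U - 2 = -2 + U)
E = sqrt(822)/6 (E = sqrt(-1/6 + 23) = sqrt(137/6) = sqrt(822)/6 ≈ 4.7784)
k(M) = 6*M/(-6 + M) (k(M) = 6*((M + 0)/(M - 6)) = 6*(M/(-6 + M)) = 6*M/(-6 + M))
k(B(-4))*(E + 4) = (6*(-2 - 4)/(-6 + (-2 - 4)))*(sqrt(822)/6 + 4) = (6*(-6)/(-6 - 6))*(4 + sqrt(822)/6) = (6*(-6)/(-12))*(4 + sqrt(822)/6) = (6*(-6)*(-1/12))*(4 + sqrt(822)/6) = 3*(4 + sqrt(822)/6) = 12 + sqrt(822)/2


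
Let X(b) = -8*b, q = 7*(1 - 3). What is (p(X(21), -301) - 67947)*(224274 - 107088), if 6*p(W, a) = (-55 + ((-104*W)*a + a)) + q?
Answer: -110684598844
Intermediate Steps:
q = -14 (q = 7*(-2) = -14)
p(W, a) = -23/2 + a/6 - 52*W*a/3 (p(W, a) = ((-55 + ((-104*W)*a + a)) - 14)/6 = ((-55 + (-104*W*a + a)) - 14)/6 = ((-55 + (a - 104*W*a)) - 14)/6 = ((-55 + a - 104*W*a) - 14)/6 = (-69 + a - 104*W*a)/6 = -23/2 + a/6 - 52*W*a/3)
(p(X(21), -301) - 67947)*(224274 - 107088) = ((-23/2 + (1/6)*(-301) - 52/3*(-8*21)*(-301)) - 67947)*(224274 - 107088) = ((-23/2 - 301/6 - 52/3*(-168)*(-301)) - 67947)*117186 = ((-23/2 - 301/6 - 876512) - 67947)*117186 = (-2629721/3 - 67947)*117186 = -2833562/3*117186 = -110684598844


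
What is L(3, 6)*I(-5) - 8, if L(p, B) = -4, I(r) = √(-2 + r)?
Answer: -8 - 4*I*√7 ≈ -8.0 - 10.583*I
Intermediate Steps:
L(3, 6)*I(-5) - 8 = -4*√(-2 - 5) - 8 = -4*I*√7 - 8 = -8 - 4*I*√7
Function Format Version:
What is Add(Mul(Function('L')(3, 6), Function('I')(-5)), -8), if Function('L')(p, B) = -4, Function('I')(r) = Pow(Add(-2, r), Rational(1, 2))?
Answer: Add(-8, Mul(-4, I, Pow(7, Rational(1, 2)))) ≈ Add(-8.0000, Mul(-10.583, I))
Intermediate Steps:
Add(Mul(Function('L')(3, 6), Function('I')(-5)), -8) = Add(Mul(-4, Pow(Add(-2, -5), Rational(1, 2))), -8) = Add(Mul(-4, Pow(-7, Rational(1, 2))), -8) = Add(Mul(-4, Mul(I, Pow(7, Rational(1, 2)))), -8) = Add(Mul(-4, I, Pow(7, Rational(1, 2))), -8) = Add(-8, Mul(-4, I, Pow(7, Rational(1, 2))))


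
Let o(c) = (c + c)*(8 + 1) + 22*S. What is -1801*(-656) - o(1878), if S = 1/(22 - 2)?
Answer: 11476509/10 ≈ 1.1477e+6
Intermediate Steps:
S = 1/20 ≈ 0.050000
o(c) = 11/10 + 18*c (o(c) = (c + c)*(8 + 1) + 22*(1/20) = (2*c)*9 + 11/10 = 18*c + 11/10 = 11/10 + 18*c)
-1801*(-656) - o(1878) = -1801*(-656) - (11/10 + 18*1878) = 1181456 - (11/10 + 33804) = 1181456 - 1*338051/10 = 1181456 - 338051/10 = 11476509/10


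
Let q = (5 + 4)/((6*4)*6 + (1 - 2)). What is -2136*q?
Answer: -19224/143 ≈ -134.43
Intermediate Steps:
q = 9/143 (q = 9/(24*6 - 1) = 9/(144 - 1) = 9/143 ≈ 0.062937)
-2136*q = -2136*9/143 = -19224/143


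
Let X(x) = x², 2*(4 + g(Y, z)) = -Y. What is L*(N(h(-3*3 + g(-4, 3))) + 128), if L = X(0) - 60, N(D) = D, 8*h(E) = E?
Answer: -15195/2 ≈ -7597.5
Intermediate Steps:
g(Y, z) = -4 - Y/2 (g(Y, z) = -4 + (-Y)/2 = -4 - Y/2)
h(E) = E/8
L = -60 (L = 0² - 60 = 0 - 60 = -60)
L*(N(h(-3*3 + g(-4, 3))) + 128) = -60*((-3*3 + (-4 - ½*(-4)))/8 + 128) = -60*((-9 + (-4 + 2))/8 + 128) = -60*((-9 - 2)/8 + 128) = -60*((⅛)*(-11) + 128) = -60*(-11/8 + 128) = -60*1013/8 = -15195/2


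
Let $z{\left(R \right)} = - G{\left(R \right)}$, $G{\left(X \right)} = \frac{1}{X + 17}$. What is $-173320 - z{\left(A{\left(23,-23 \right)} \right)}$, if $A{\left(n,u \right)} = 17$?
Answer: $- \frac{5892879}{34} \approx -1.7332 \cdot 10^{5}$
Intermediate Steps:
$G{\left(X \right)} = \frac{1}{17 + X}$
$z{\left(R \right)} = - \frac{1}{17 + R}$
$-173320 - z{\left(A{\left(23,-23 \right)} \right)} = -173320 - - \frac{1}{17 + 17} = -173320 - - \frac{1}{34} = -173320 + \frac{1}{34} = - \frac{5892879}{34}$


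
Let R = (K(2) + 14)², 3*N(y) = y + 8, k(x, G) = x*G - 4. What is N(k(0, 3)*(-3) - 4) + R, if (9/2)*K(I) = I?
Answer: 17332/81 ≈ 213.98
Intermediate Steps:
K(I) = 2*I/9
k(x, G) = -4 + G*x (k(x, G) = G*x - 4 = -4 + G*x)
N(y) = 8/3 + y/3 (N(y) = (y + 8)/3 = (8 + y)/3 = 8/3 + y/3)
R = 16900/81 (R = ((2/9)*2 + 14)² = (4/9 + 14)² = (130/9)² = 16900/81 ≈ 208.64)
N(k(0, 3)*(-3) - 4) + R = (8/3 + ((-4 + 3*0)*(-3) - 4)/3) + 16900/81 = (8/3 + ((-4 + 0)*(-3) - 4)/3) + 16900/81 = (8/3 + (-4*(-3) - 4)/3) + 16900/81 = (8/3 + (12 - 4)/3) + 16900/81 = (8/3 + (⅓)*8) + 16900/81 = (8/3 + 8/3) + 16900/81 = 16/3 + 16900/81 = 17332/81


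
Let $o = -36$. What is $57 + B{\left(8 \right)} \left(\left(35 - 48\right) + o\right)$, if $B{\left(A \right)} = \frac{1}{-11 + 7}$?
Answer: $\frac{277}{4} \approx 69.25$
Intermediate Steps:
$B{\left(A \right)} = - \frac{1}{4}$ ($B{\left(A \right)} = \frac{1}{-4} = - \frac{1}{4}$)
$57 + B{\left(8 \right)} \left(\left(35 - 48\right) + o\right) = 57 - \frac{\left(35 - 48\right) - 36}{4} = 57 - \frac{-13 - 36}{4} = 57 - - \frac{49}{4} = 57 + \frac{49}{4} = \frac{277}{4}$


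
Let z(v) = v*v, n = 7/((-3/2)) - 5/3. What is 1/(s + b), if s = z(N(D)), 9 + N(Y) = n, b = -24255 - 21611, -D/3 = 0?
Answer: -9/410678 ≈ -2.1915e-5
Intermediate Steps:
D = 0 (D = -3*0 = 0)
n = -19/3 (n = 7/((-3*½)) - 5*⅓ = 7/(-3/2) - 5/3 = 7*(-⅔) - 5/3 = -14/3 - 5/3 = -19/3 ≈ -6.3333)
b = -45866
N(Y) = -46/3 (N(Y) = -9 - 19/3 = -46/3)
z(v) = v²
s = 2116/9 (s = (-46/3)² = 2116/9 ≈ 235.11)
1/(s + b) = 1/(2116/9 - 45866) = 1/(-410678/9) = -9/410678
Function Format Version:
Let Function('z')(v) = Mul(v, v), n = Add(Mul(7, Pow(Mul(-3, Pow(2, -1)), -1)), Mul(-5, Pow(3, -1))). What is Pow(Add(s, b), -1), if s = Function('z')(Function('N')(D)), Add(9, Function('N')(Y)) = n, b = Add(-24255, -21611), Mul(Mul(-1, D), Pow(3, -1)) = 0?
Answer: Rational(-9, 410678) ≈ -2.1915e-5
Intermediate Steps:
D = 0 (D = Mul(-3, 0) = 0)
n = Rational(-19, 3) (n = Add(Mul(7, Pow(Mul(-3, Rational(1, 2)), -1)), Mul(-5, Rational(1, 3))) = Add(Mul(7, Pow(Rational(-3, 2), -1)), Rational(-5, 3)) = Add(Mul(7, Rational(-2, 3)), Rational(-5, 3)) = Add(Rational(-14, 3), Rational(-5, 3)) = Rational(-19, 3) ≈ -6.3333)
b = -45866
Function('N')(Y) = Rational(-46, 3) (Function('N')(Y) = Add(-9, Rational(-19, 3)) = Rational(-46, 3))
Function('z')(v) = Pow(v, 2)
s = Rational(2116, 9) (s = Pow(Rational(-46, 3), 2) = Rational(2116, 9) ≈ 235.11)
Pow(Add(s, b), -1) = Pow(Add(Rational(2116, 9), -45866), -1) = Pow(Rational(-410678, 9), -1) = Rational(-9, 410678)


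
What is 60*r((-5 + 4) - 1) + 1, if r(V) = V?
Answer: -119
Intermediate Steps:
60*r((-5 + 4) - 1) + 1 = 60*((-5 + 4) - 1) + 1 = 60*(-1 - 1) + 1 = 60*(-2) + 1 = -120 + 1 = -119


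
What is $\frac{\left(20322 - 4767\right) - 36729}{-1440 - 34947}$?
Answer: $\frac{7058}{12129} \approx 0.58191$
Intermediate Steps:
$\frac{\left(20322 - 4767\right) - 36729}{-1440 - 34947} = \frac{\left(20322 - 4767\right) - 36729}{-36387} = \left(15555 - 36729\right) \left(- \frac{1}{36387}\right) = \left(-21174\right) \left(- \frac{1}{36387}\right) = \frac{7058}{12129}$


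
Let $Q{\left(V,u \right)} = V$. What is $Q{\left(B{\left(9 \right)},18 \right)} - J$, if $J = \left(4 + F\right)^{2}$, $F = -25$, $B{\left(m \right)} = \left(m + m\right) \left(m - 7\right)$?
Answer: $-405$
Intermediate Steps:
$B{\left(m \right)} = 2 m \left(-7 + m\right)$
$J = 441$ ($J = \left(4 - 25\right)^{2} = \left(-21\right)^{2} = 441$)
$Q{\left(B{\left(9 \right)},18 \right)} - J = 2 \cdot 9 \left(-7 + 9\right) - 441 = 2 \cdot 9 \cdot 2 - 441 = 36 - 441 = -405$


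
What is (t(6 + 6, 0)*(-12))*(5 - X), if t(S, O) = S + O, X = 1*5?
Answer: 0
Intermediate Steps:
X = 5
t(S, O) = O + S
(t(6 + 6, 0)*(-12))*(5 - X) = ((0 + (6 + 6))*(-12))*(5 - 1*5) = ((0 + 12)*(-12))*(5 - 5) = (12*(-12))*0 = -144*0 = 0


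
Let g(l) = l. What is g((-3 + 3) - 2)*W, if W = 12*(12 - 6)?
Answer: -144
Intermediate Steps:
W = 72 (W = 12*6 = 72)
g((-3 + 3) - 2)*W = ((-3 + 3) - 2)*72 = (0 - 2)*72 = -2*72 = -144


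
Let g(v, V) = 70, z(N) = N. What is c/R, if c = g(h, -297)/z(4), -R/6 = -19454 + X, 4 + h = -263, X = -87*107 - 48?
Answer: 35/345732 ≈ 0.00010123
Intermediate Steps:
X = -9357 (X = -9309 - 48 = -9357)
h = -267 (h = -4 - 263 = -267)
R = 172866 (R = -6*(-19454 - 9357) = -6*(-28811) = 172866)
c = 35/2 (c = 70/4 = 70*(¼) = 35/2 ≈ 17.500)
c/R = (35/2)/172866 = (35/2)*(1/172866) = 35/345732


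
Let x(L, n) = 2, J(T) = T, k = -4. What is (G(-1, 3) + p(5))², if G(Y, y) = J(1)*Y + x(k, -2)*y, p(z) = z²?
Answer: 900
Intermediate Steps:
G(Y, y) = Y + 2*y (G(Y, y) = 1*Y + 2*y = Y + 2*y)
(G(-1, 3) + p(5))² = ((-1 + 2*3) + 5²)² = ((-1 + 6) + 25)² = (5 + 25)² = 30² = 900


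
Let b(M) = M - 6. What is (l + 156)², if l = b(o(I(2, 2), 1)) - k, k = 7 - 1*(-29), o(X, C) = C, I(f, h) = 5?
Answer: 13225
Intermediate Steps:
k = 36 (k = 7 + 29 = 36)
b(M) = -6 + M
l = -41 (l = (-6 + 1) - 1*36 = -5 - 36 = -41)
(l + 156)² = (-41 + 156)² = 115² = 13225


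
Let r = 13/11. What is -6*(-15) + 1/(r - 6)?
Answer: 4759/53 ≈ 89.792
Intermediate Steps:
r = 13/11 (r = 13*(1/11) = 13/11 ≈ 1.1818)
-6*(-15) + 1/(r - 6) = -6*(-15) + 1/(13/11 - 6) = 90 + 1/(-53/11) = 90 - 11/53 = 4759/53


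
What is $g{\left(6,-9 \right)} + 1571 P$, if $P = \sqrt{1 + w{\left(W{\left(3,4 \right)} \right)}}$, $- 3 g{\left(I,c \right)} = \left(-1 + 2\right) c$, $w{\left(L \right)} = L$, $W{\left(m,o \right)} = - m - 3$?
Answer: $3 + 1571 i \sqrt{5} \approx 3.0 + 3512.9 i$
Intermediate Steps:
$W{\left(m,o \right)} = -3 - m$
$g{\left(I,c \right)} = - \frac{c}{3}$ ($g{\left(I,c \right)} = - \frac{\left(-1 + 2\right) c}{3} = - \frac{1 c}{3} = - \frac{c}{3}$)
$P = i \sqrt{5}$ ($P = \sqrt{1 - 6} = \sqrt{-5} = i \sqrt{5} \approx 2.2361 i$)
$g{\left(6,-9 \right)} + 1571 P = \left(- \frac{1}{3}\right) \left(-9\right) + 1571 i \sqrt{5} = 3 + 1571 i \sqrt{5}$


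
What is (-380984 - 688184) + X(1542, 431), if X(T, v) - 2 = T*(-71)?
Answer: -1178648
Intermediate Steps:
X(T, v) = 2 - 71*T (X(T, v) = 2 + T*(-71) = 2 - 71*T)
(-380984 - 688184) + X(1542, 431) = (-380984 - 688184) + (2 - 71*1542) = -1069168 + (2 - 109482) = -1069168 - 109480 = -1178648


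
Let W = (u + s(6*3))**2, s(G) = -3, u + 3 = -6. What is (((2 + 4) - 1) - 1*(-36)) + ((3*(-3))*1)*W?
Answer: -1255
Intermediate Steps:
u = -9 (u = -3 - 6 = -9)
W = 144 (W = (-9 - 3)**2 = (-12)**2 = 144)
(((2 + 4) - 1) - 1*(-36)) + ((3*(-3))*1)*W = (((2 + 4) - 1) - 1*(-36)) + ((3*(-3))*1)*144 = ((6 - 1) + 36) - 9*1*144 = (5 + 36) - 9*144 = 41 - 1296 = -1255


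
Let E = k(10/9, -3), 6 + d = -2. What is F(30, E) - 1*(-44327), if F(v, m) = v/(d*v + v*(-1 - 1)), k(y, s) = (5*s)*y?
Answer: 443269/10 ≈ 44327.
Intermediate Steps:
k(y, s) = 5*s*y
d = -8 (d = -6 - 2 = -8)
E = -50/3 (E = 5*(-3)*(10/9) = -50/3 ≈ -16.667)
F(v, m) = -1/10 (F(v, m) = v/(-8*v + v*(-1 - 1)) = v/(-8*v + v*(-2)) = v/(-8*v - 2*v) = v/((-10*v)) = v*(-1/(10*v)) = -1/10)
F(30, E) - 1*(-44327) = -1/10 - 1*(-44327) = -1/10 + 44327 = 443269/10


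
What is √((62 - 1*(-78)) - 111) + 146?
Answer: 146 + √29 ≈ 151.39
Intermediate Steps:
√((62 - 1*(-78)) - 111) + 146 = √((62 + 78) - 111) + 146 = √(140 - 111) + 146 = √29 + 146 = 146 + √29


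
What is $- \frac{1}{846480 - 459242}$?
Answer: $- \frac{1}{387238} \approx -2.5824 \cdot 10^{-6}$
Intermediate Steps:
$- \frac{1}{846480 - 459242} = - \frac{1}{387238}$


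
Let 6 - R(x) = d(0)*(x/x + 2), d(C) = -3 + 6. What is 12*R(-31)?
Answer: -36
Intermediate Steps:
d(C) = 3
R(x) = -3 (R(x) = 6 - 3*(x/x + 2) = 6 - 3*(1 + 2) = 6 - 3*3 = 6 - 1*9 = 6 - 9 = -3)
12*R(-31) = 12*(-3) = -36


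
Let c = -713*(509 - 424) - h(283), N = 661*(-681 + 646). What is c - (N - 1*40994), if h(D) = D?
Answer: 3241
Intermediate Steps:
N = -23135 (N = 661*(-35) = -23135)
c = -60888 (c = -713*(509 - 424) - 1*283 = -713*85 - 283 = -60605 - 283 = -60888)
c - (N - 1*40994) = -60888 - (-23135 - 1*40994) = -60888 - (-23135 - 40994) = -60888 - 1*(-64129) = -60888 + 64129 = 3241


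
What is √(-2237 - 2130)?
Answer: I*√4367 ≈ 66.083*I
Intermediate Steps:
√(-2237 - 2130) = √(-4367) = I*√4367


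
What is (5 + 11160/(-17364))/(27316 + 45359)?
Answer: 1261/21032145 ≈ 5.9956e-5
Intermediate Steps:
(5 + 11160/(-17364))/(27316 + 45359) = (5 + 11160*(-1/17364))/72675 = (5 - 930/1447)*(1/72675) = (6305/1447)*(1/72675) = 1261/21032145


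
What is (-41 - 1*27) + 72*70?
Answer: 4972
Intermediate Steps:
(-41 - 1*27) + 72*70 = (-41 - 27) + 5040 = -68 + 5040 = 4972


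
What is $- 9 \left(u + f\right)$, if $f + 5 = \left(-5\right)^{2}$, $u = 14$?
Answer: $-306$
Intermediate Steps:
$f = 20$ ($f = -5 + \left(-5\right)^{2} = -5 + 25 = 20$)
$- 9 \left(u + f\right) = - 9 \left(14 + 20\right) = \left(-9\right) 34 = -306$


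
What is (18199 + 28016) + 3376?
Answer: 49591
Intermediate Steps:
(18199 + 28016) + 3376 = 46215 + 3376 = 49591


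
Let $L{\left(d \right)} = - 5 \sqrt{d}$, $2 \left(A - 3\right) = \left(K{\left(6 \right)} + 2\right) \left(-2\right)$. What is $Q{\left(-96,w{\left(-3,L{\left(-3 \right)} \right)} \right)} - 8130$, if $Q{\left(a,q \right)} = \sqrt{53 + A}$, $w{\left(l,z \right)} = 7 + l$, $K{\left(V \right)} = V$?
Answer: $-8130 + 4 \sqrt{3} \approx -8123.1$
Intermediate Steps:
$A = -5$ ($A = 3 + \frac{\left(6 + 2\right) \left(-2\right)}{2} = 3 + \frac{8 \left(-2\right)}{2} = 3 + \frac{1}{2} \left(-16\right) = 3 - 8 = -5$)
$Q{\left(a,q \right)} = 4 \sqrt{3}$ ($Q{\left(a,q \right)} = \sqrt{53 - 5} = \sqrt{48} = 4 \sqrt{3}$)
$Q{\left(-96,w{\left(-3,L{\left(-3 \right)} \right)} \right)} - 8130 = 4 \sqrt{3} - 8130 = -8130 + 4 \sqrt{3}$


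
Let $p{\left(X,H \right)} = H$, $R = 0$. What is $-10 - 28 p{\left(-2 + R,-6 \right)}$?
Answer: $158$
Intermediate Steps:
$-10 - 28 p{\left(-2 + R,-6 \right)} = -10 - -168 = -10 + 168 = 158$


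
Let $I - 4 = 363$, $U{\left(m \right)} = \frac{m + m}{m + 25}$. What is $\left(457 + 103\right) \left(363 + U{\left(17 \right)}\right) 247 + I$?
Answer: $\frac{150967501}{3} \approx 5.0322 \cdot 10^{7}$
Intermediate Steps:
$U{\left(m \right)} = \frac{2 m}{25 + m}$
$I = 367$ ($I = 4 + 363 = 367$)
$\left(457 + 103\right) \left(363 + U{\left(17 \right)}\right) 247 + I = \left(457 + 103\right) \left(363 + 2 \cdot 17 \frac{1}{25 + 17}\right) 247 + 367 = 560 \left(363 + 2 \cdot 17 \cdot \frac{1}{42}\right) 247 + 367 = 560 \left(363 + \frac{17}{21}\right) 247 + 367 = 560 \cdot \frac{7640}{21} \cdot 247 + 367 = \frac{611200}{3} \cdot 247 + 367 = \frac{150966400}{3} + 367 = \frac{150967501}{3}$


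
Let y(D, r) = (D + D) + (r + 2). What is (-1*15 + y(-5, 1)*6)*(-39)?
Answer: 2223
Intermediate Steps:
y(D, r) = 2 + r + 2*D (y(D, r) = 2*D + (2 + r) = 2 + r + 2*D)
(-1*15 + y(-5, 1)*6)*(-39) = (-1*15 + (2 + 1 + 2*(-5))*6)*(-39) = (-15 + (2 + 1 - 10)*6)*(-39) = (-15 - 7*6)*(-39) = (-15 - 42)*(-39) = -57*(-39) = 2223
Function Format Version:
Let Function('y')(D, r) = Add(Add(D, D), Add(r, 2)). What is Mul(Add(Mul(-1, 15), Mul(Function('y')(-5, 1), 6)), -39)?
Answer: 2223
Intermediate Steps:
Function('y')(D, r) = Add(2, r, Mul(2, D)) (Function('y')(D, r) = Add(Mul(2, D), Add(2, r)) = Add(2, r, Mul(2, D)))
Mul(Add(Mul(-1, 15), Mul(Function('y')(-5, 1), 6)), -39) = Mul(Add(Mul(-1, 15), Mul(Add(2, 1, Mul(2, -5)), 6)), -39) = Mul(Add(-15, Mul(Add(2, 1, -10), 6)), -39) = Mul(Add(-15, Mul(-7, 6)), -39) = Mul(Add(-15, -42), -39) = Mul(-57, -39) = 2223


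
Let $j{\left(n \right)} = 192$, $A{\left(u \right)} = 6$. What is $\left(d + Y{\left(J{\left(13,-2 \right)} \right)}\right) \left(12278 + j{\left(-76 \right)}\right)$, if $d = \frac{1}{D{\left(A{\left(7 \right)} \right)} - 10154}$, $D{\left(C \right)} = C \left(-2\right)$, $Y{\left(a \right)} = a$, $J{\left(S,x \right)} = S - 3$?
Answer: $\frac{633843865}{5083} \approx 1.247 \cdot 10^{5}$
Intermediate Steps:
$J{\left(S,x \right)} = -3 + S$ ($J{\left(S,x \right)} = S - 3 = -3 + S$)
$D{\left(C \right)} = - 2 C$
$d = - \frac{1}{10166}$ ($d = \frac{1}{\left(-2\right) 6 - 10154} = \frac{1}{-12 - 10154} = \frac{1}{-10166} = - \frac{1}{10166} \approx -9.8367 \cdot 10^{-5}$)
$\left(d + Y{\left(J{\left(13,-2 \right)} \right)}\right) \left(12278 + j{\left(-76 \right)}\right) = \left(- \frac{1}{10166} + \left(-3 + 13\right)\right) \left(12278 + 192\right) = \left(- \frac{1}{10166} + 10\right) 12470 = \frac{101659}{10166} \cdot 12470 = \frac{633843865}{5083}$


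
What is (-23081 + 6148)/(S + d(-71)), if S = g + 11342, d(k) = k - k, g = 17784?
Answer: -16933/29126 ≈ -0.58137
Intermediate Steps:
d(k) = 0
S = 29126 (S = 17784 + 11342 = 29126)
(-23081 + 6148)/(S + d(-71)) = (-23081 + 6148)/(29126 + 0) = -16933/29126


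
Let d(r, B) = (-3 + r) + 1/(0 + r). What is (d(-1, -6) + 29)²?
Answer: 576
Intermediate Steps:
d(r, B) = -3 + r + 1/r (d(r, B) = (-3 + r) + 1/r = -3 + r + 1/r)
(d(-1, -6) + 29)² = ((-3 - 1 + 1/(-1)) + 29)² = ((-3 - 1 - 1) + 29)² = (-5 + 29)² = 24² = 576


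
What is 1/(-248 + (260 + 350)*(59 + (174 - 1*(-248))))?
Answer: 1/293162 ≈ 3.4111e-6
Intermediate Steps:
1/(-248 + (260 + 350)*(59 + (174 - 1*(-248)))) = 1/(-248 + 610*(59 + (174 + 248))) = 1/(-248 + 610*(59 + 422)) = 1/(-248 + 610*481) = 1/(-248 + 293410) = 1/293162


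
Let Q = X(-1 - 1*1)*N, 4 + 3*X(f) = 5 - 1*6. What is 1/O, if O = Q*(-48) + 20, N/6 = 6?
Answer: 1/2900 ≈ 0.00034483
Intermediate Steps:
N = 36 (N = 6*6 = 36)
X(f) = -5/3 (X(f) = -4/3 + (5 - 1*6)/3 = -4/3 + (5 - 6)/3 = -4/3 + (⅓)*(-1) = -4/3 - ⅓ = -5/3)
Q = -60 (Q = -5/3*36 = -60)
O = 2900 (O = -60*(-48) + 20 = 2880 + 20 = 2900)
1/O = 1/2900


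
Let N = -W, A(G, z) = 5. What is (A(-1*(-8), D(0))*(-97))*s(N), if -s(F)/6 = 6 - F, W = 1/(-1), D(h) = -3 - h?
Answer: 14550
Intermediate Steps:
W = -1
N = 1 (N = -1*(-1) = 1)
s(F) = -36 + 6*F (s(F) = -6*(6 - F) = -36 + 6*F)
(A(-1*(-8), D(0))*(-97))*s(N) = (5*(-97))*(-36 + 6*1) = -485*(-36 + 6) = -485*(-30) = 14550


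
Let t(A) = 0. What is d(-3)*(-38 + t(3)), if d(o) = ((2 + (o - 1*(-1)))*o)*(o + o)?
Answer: 0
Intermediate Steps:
d(o) = 2*o²*(3 + o) (d(o) = ((2 + (o + 1))*o)*(2*o) = ((2 + (1 + o))*o)*(2*o) = ((3 + o)*o)*(2*o) = (o*(3 + o))*(2*o) = 2*o²*(3 + o))
d(-3)*(-38 + t(3)) = (2*(-3)²*(3 - 3))*(-38 + 0) = (2*9*0)*(-38) = 0*(-38) = 0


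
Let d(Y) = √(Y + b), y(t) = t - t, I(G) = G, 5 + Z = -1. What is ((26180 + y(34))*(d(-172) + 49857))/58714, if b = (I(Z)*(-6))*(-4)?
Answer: 652628130/29357 + 26180*I*√79/29357 ≈ 22231.0 + 7.9263*I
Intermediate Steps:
Z = -6 (Z = -5 - 1 = -6)
b = -144 (b = -6*(-6)*(-4) = 36*(-4) = -144)
y(t) = 0
d(Y) = √(-144 + Y) (d(Y) = √(Y - 144) = √(-144 + Y))
((26180 + y(34))*(d(-172) + 49857))/58714 = ((26180 + 0)*(√(-144 - 172) + 49857))/58714 = (26180*(√(-316) + 49857))*(1/58714) = (26180*(2*I*√79 + 49857))*(1/58714) = (26180*(49857 + 2*I*√79))*(1/58714) = (1305256260 + 52360*I*√79)*(1/58714) = 652628130/29357 + 26180*I*√79/29357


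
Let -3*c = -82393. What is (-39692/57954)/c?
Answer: -19846/795833987 ≈ -2.4937e-5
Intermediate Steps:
c = 82393/3 (c = -1/3*(-82393) = 82393/3 ≈ 27464.)
(-39692/57954)/c = (-39692/57954)/(82393/3) = -39692*1/57954*(3/82393) = -19846/28977*3/82393 = -19846/795833987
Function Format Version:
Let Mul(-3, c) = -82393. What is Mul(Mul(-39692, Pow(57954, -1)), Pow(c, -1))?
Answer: Rational(-19846, 795833987) ≈ -2.4937e-5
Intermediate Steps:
c = Rational(82393, 3) (c = Mul(Rational(-1, 3), -82393) = Rational(82393, 3) ≈ 27464.)
Mul(Mul(-39692, Pow(57954, -1)), Pow(c, -1)) = Mul(Mul(-39692, Pow(57954, -1)), Pow(Rational(82393, 3), -1)) = Mul(Mul(-39692, Rational(1, 57954)), Rational(3, 82393)) = Mul(Rational(-19846, 28977), Rational(3, 82393)) = Rational(-19846, 795833987)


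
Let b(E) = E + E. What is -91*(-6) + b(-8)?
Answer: 530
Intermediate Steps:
b(E) = 2*E
-91*(-6) + b(-8) = -91*(-6) + 2*(-8) = 546 - 16 = 530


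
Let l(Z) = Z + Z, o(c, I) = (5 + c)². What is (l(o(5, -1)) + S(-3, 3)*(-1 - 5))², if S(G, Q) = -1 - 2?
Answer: 47524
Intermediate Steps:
S(G, Q) = -3
l(Z) = 2*Z
(l(o(5, -1)) + S(-3, 3)*(-1 - 5))² = (2*(5 + 5)² - 3*(-1 - 5))² = (2*10² - 3*(-6))² = (2*100 + 18)² = (200 + 18)² = 218² = 47524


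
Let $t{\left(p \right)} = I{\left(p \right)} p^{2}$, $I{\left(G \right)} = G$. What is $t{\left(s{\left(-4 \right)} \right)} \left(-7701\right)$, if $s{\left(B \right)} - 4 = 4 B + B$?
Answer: $31543296$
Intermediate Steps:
$s{\left(B \right)} = 4 + 5 B$ ($s{\left(B \right)} = 4 + \left(4 B + B\right) = 4 + 5 B$)
$t{\left(p \right)} = p^{3}$ ($t{\left(p \right)} = p p^{2} = p^{3}$)
$t{\left(s{\left(-4 \right)} \right)} \left(-7701\right) = \left(4 + 5 \left(-4\right)\right)^{3} \left(-7701\right) = \left(4 - 20\right)^{3} \left(-7701\right) = \left(-16\right)^{3} \left(-7701\right) = \left(-4096\right) \left(-7701\right) = 31543296$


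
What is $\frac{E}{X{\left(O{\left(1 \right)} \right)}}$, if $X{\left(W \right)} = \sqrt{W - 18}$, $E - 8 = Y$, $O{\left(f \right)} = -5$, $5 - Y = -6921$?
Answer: $- \frac{6934 i \sqrt{23}}{23} \approx - 1445.8 i$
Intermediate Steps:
$Y = 6926$ ($Y = 5 - -6921 = 5 + 6921 = 6926$)
$E = 6934$ ($E = 8 + 6926 = 6934$)
$X{\left(W \right)} = \sqrt{-18 + W}$
$\frac{E}{X{\left(O{\left(1 \right)} \right)}} = \frac{6934}{\sqrt{-18 - 5}} = \frac{6934}{\sqrt{-23}} = \frac{6934}{i \sqrt{23}} = 6934 \left(- \frac{i \sqrt{23}}{23}\right) = - \frac{6934 i \sqrt{23}}{23}$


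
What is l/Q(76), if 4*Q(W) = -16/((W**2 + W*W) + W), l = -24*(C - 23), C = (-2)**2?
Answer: -1325592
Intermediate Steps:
C = 4
l = 456 (l = -24*(4 - 23) = -24*(-19) = 456)
Q(W) = -4/(W + 2*W**2) (Q(W) = (-16/((W**2 + W*W) + W))/4 = (-16/((W**2 + W**2) + W))/4 = (-16/(2*W**2 + W))/4 = (-16/(W + 2*W**2))/4 = -4/(W + 2*W**2))
l/Q(76) = 456/((-4/(76*(1 + 2*76)))) = 456/((-4*1/76/(1 + 152))) = 456/((-4*1/76/153)) = 456/((-4*1/76*1/153)) = 456/(-1/2907) = 456*(-2907) = -1325592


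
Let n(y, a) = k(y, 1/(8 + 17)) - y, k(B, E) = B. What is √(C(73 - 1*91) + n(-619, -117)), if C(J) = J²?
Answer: 18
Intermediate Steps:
n(y, a) = 0 (n(y, a) = y - y = 0)
√(C(73 - 1*91) + n(-619, -117)) = √((73 - 1*91)² + 0) = √((73 - 91)² + 0) = √((-18)² + 0) = √(324 + 0) = √324 = 18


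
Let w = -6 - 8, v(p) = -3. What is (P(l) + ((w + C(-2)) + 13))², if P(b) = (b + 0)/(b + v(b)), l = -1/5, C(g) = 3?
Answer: 1089/256 ≈ 4.2539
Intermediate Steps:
l = -⅕ (l = -1*⅕ = -⅕ ≈ -0.20000)
P(b) = b/(-3 + b) (P(b) = (b + 0)/(b - 3) = b/(-3 + b))
w = -14
(P(l) + ((w + C(-2)) + 13))² = (-1/(5*(-3 - ⅕)) + ((-14 + 3) + 13))² = (-1/(5*(-16/5)) + (-11 + 13))² = (-⅕*(-5/16) + 2)² = (1/16 + 2)² = (33/16)² = 1089/256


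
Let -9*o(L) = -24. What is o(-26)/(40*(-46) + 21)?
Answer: -8/5457 ≈ -0.0014660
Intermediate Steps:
o(L) = 8/3 (o(L) = -⅑*(-24) = 8/3)
o(-26)/(40*(-46) + 21) = 8/(3*(40*(-46) + 21)) = 8/(3*(-1840 + 21)) = (8/3)/(-1819) = (8/3)*(-1/1819) = -8/5457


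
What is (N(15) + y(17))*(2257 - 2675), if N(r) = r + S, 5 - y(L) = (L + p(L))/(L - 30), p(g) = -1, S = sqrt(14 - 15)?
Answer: -115368/13 - 418*I ≈ -8874.5 - 418.0*I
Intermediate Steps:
S = I (S = sqrt(-1) = I ≈ 1.0*I)
y(L) = 5 - (-1 + L)/(-30 + L) (y(L) = 5 - (L - 1)/(L - 30) = 5 - (-1 + L)/(-30 + L))
N(r) = I + r (N(r) = r + I = I + r)
(N(15) + y(17))*(2257 - 2675) = ((I + 15) + (-149 + 4*17)/(-30 + 17))*(2257 - 2675) = ((15 + I) + (-149 + 68)/(-13))*(-418) = ((15 + I) - 1/13*(-81))*(-418) = ((15 + I) + 81/13)*(-418) = (276/13 + I)*(-418) = -115368/13 - 418*I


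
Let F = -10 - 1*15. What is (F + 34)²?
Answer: 81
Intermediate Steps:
F = -25 (F = -10 - 15 = -25)
(F + 34)² = (-25 + 34)² = 9² = 81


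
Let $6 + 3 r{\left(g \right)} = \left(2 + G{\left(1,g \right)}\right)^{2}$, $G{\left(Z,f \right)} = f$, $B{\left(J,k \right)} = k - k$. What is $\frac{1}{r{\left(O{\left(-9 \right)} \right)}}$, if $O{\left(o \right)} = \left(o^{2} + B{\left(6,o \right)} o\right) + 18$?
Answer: $\frac{3}{10195} \approx 0.00029426$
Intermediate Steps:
$B{\left(J,k \right)} = 0$
$O{\left(o \right)} = 18 + o^{2}$ ($O{\left(o \right)} = \left(o^{2} + 0 o\right) + 18 = \left(o^{2} + 0\right) + 18 = o^{2} + 18 = 18 + o^{2}$)
$r{\left(g \right)} = -2 + \frac{\left(2 + g\right)^{2}}{3}$
$\frac{1}{r{\left(O{\left(-9 \right)} \right)}} = \frac{1}{-2 + \frac{\left(2 + \left(18 + \left(-9\right)^{2}\right)\right)^{2}}{3}} = \frac{1}{-2 + \frac{\left(2 + \left(18 + 81\right)\right)^{2}}{3}} = \frac{1}{-2 + \frac{\left(2 + 99\right)^{2}}{3}} = \frac{1}{-2 + \frac{101^{2}}{3}} = \frac{1}{-2 + \frac{1}{3} \cdot 10201} = \frac{1}{-2 + \frac{10201}{3}} = \frac{1}{\frac{10195}{3}} = \frac{3}{10195}$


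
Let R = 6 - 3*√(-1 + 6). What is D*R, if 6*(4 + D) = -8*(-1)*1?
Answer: -16 + 8*√5 ≈ 1.8885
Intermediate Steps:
D = -8/3 (D = -4 + (-8*(-1)*1)/6 = -4 + (8*1)/6 = -4 + (⅙)*8 = -4 + 4/3 = -8/3 ≈ -2.6667)
R = 6 - 3*√5 ≈ -0.70820
D*R = -8*(6 - 3*√5)/3 = -16 + 8*√5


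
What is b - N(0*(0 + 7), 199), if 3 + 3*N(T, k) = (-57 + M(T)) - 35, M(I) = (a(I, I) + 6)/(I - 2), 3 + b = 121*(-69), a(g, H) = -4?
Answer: -8320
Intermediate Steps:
b = -8352 (b = -3 + 121*(-69) = -3 - 8349 = -8352)
M(I) = 2/(-2 + I) (M(I) = (-4 + 6)/(I - 2) = 2/(-2 + I))
N(T, k) = -95/3 + 2/(3*(-2 + T)) (N(T, k) = -1 + ((-57 + 2/(-2 + T)) - 35)/3 = -1 + (-92 + 2/(-2 + T))/3 = -1 + (-92/3 + 2/(3*(-2 + T))) = -95/3 + 2/(3*(-2 + T)))
b - N(0*(0 + 7), 199) = -8352 - (192 - 0*(0 + 7))/(3*(-2 + 0*(0 + 7))) = -8352 - (192 - 0*7)/(3*(-2 + 0*7)) = -8352 - (192 - 95*0)/(3*(-2 + 0)) = -8352 - (192 + 0)/(3*(-2)) = -8352 - (-1)*192/(3*2) = -8352 - 1*(-32) = -8352 + 32 = -8320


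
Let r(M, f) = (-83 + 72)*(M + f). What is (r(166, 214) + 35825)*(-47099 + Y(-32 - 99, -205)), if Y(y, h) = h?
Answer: -1496935080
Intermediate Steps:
r(M, f) = -11*M - 11*f (r(M, f) = -11*(M + f) = -11*M - 11*f)
(r(166, 214) + 35825)*(-47099 + Y(-32 - 99, -205)) = ((-11*166 - 11*214) + 35825)*(-47099 - 205) = ((-1826 - 2354) + 35825)*(-47304) = (-4180 + 35825)*(-47304) = 31645*(-47304) = -1496935080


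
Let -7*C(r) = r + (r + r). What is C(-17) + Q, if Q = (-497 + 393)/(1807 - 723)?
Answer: 13639/1897 ≈ 7.1898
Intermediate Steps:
C(r) = -3*r/7 (C(r) = -(r + (r + r))/7 = -(r + 2*r)/7 = -3*r/7)
Q = -26/271 (Q = -104/1084 = -104*1/1084 = -26/271 ≈ -0.095941)
C(-17) + Q = -3/7*(-17) - 26/271 = 51/7 - 26/271 = 13639/1897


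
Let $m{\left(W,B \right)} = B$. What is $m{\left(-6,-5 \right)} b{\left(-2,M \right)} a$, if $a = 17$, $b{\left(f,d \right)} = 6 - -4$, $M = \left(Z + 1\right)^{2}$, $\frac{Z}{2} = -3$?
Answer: $-850$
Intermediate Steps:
$Z = -6$ ($Z = 2 \left(-3\right) = -6$)
$M = 25$ ($M = \left(-6 + 1\right)^{2} = \left(-5\right)^{2} = 25$)
$b{\left(f,d \right)} = 10$ ($b{\left(f,d \right)} = 6 + 4 = 10$)
$m{\left(-6,-5 \right)} b{\left(-2,M \right)} a = \left(-5\right) 10 \cdot 17 = \left(-50\right) 17 = -850$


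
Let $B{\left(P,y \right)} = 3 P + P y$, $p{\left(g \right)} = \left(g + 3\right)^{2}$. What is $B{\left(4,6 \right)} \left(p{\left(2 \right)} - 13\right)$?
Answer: $432$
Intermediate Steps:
$p{\left(g \right)} = \left(3 + g\right)^{2}$
$B{\left(4,6 \right)} \left(p{\left(2 \right)} - 13\right) = 4 \left(3 + 6\right) \left(\left(3 + 2\right)^{2} - 13\right) = 4 \cdot 9 \left(5^{2} - 13\right) = 36 \left(25 - 13\right) = 36 \cdot 12 = 432$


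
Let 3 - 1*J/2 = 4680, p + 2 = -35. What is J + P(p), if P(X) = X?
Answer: -9391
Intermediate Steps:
p = -37 (p = -2 - 35 = -37)
J = -9354 (J = 6 - 2*4680 = 6 - 9360 = -9354)
J + P(p) = -9354 - 37 = -9391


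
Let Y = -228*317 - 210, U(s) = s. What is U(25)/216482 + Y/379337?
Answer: -47666963/249603746 ≈ -0.19097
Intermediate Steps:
Y = -72486 (Y = -72276 - 210 = -72486)
U(25)/216482 + Y/379337 = 25/216482 - 72486/379337 = -47666963/249603746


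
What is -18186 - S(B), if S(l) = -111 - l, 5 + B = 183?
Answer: -17897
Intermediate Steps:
B = 178 (B = -5 + 183 = 178)
-18186 - S(B) = -18186 - (-111 - 1*178) = -18186 - (-111 - 178) = -18186 - 1*(-289) = -18186 + 289 = -17897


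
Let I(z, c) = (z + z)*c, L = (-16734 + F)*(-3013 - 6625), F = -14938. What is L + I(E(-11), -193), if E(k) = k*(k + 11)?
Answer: 305254736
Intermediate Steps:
E(k) = k*(11 + k)
L = 305254736 (L = (-16734 - 14938)*(-3013 - 6625) = -31672*(-9638) = 305254736)
I(z, c) = 2*c*z (I(z, c) = (2*z)*c = 2*c*z)
L + I(E(-11), -193) = 305254736 + 2*(-193)*(-11*(11 - 11)) = 305254736 + 2*(-193)*(-11*0) = 305254736 + 2*(-193)*0 = 305254736 + 0 = 305254736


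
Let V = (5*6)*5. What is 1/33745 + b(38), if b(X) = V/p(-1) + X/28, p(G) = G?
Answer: -70223331/472430 ≈ -148.64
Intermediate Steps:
V = 150 (V = 30*5 = 150)
b(X) = -150 + X/28 (b(X) = 150/(-1) + X/28 = 150*(-1) + X*(1/28) = -150 + X/28)
1/33745 + b(38) = 1/33745 + (-150 + (1/28)*38) = 1/33745 + (-150 + 19/14) = 1/33745 - 2081/14 = -70223331/472430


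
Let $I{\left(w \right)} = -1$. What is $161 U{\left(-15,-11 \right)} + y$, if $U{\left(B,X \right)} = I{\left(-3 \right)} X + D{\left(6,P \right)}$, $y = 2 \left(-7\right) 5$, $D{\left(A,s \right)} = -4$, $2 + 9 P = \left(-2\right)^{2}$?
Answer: $1057$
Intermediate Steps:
$P = \frac{2}{9}$ ($P = - \frac{2}{9} + \frac{\left(-2\right)^{2}}{9} = - \frac{2}{9} + \frac{1}{9} \cdot 4 = - \frac{2}{9} + \frac{4}{9} = \frac{2}{9} \approx 0.22222$)
$y = -70$ ($y = \left(-14\right) 5 = -70$)
$U{\left(B,X \right)} = -4 - X$ ($U{\left(B,X \right)} = - X - 4 = -4 - X$)
$161 U{\left(-15,-11 \right)} + y = 161 \left(-4 - -11\right) - 70 = 161 \left(-4 + 11\right) - 70 = 161 \cdot 7 - 70 = 1127 - 70 = 1057$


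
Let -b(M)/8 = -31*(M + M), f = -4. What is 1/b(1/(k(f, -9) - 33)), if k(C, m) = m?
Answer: -21/248 ≈ -0.084677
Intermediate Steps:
b(M) = 496*M (b(M) = -(-248)*(M + M) = -(-248)*2*M = -(-496)*M = 496*M)
1/b(1/(k(f, -9) - 33)) = 1/(496/(-9 - 33)) = 1/(496/(-42)) = 1/(496*(-1/42)) = 1/(-248/21) = -21/248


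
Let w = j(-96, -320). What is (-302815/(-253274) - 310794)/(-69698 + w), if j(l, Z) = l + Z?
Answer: 78715736741/17758053236 ≈ 4.4327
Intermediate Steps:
j(l, Z) = Z + l
w = -416 (w = -320 - 96 = -416)
(-302815/(-253274) - 310794)/(-69698 + w) = (-302815/(-253274) - 310794)/(-69698 - 416) = (-302815*(-1/253274) - 310794)/(-70114) = (302815/253274 - 310794)*(-1/70114) = -78715736741/253274*(-1/70114) = 78715736741/17758053236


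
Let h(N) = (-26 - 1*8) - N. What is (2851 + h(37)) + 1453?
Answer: 4233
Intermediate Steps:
h(N) = -34 - N (h(N) = (-26 - 8) - N = -34 - N)
(2851 + h(37)) + 1453 = (2851 + (-34 - 1*37)) + 1453 = (2851 + (-34 - 37)) + 1453 = (2851 - 71) + 1453 = 2780 + 1453 = 4233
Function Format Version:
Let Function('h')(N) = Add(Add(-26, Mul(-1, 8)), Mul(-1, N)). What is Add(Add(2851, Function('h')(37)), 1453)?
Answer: 4233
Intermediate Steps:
Function('h')(N) = Add(-34, Mul(-1, N)) (Function('h')(N) = Add(Add(-26, -8), Mul(-1, N)) = Add(-34, Mul(-1, N)))
Add(Add(2851, Function('h')(37)), 1453) = Add(Add(2851, Add(-34, Mul(-1, 37))), 1453) = Add(Add(2851, Add(-34, -37)), 1453) = Add(Add(2851, -71), 1453) = Add(2780, 1453) = 4233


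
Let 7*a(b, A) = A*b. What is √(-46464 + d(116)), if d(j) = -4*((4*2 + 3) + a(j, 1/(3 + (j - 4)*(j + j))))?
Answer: 2*I*√384747732636631/181909 ≈ 215.66*I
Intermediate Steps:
a(b, A) = A*b/7 (a(b, A) = (A*b)/7 = A*b/7)
d(j) = -44 - 4*j/(7*(3 + 2*j*(-4 + j))) (d(j) = -4*((4*2 + 3) + j/(7*(3 + (j - 4)*(j + j)))) = -4*((8 + 3) + j/(7*(3 + (-4 + j)*(2*j)))) = -4*(11 + j/(7*(3 + 2*j*(-4 + j)))) = -44 - 4*j/(7*(3 + 2*j*(-4 + j))))
√(-46464 + d(116)) = √(-46464 + 4*(-231 - 154*116² + 615*116)/(7*(3 - 8*116 + 2*116²))) = √(-46464 + 4*(-231 - 154*13456 + 71340)/(7*(3 - 928 + 2*13456))) = √(-46464 + 4*(-231 - 2072224 + 71340)/(7*(3 - 928 + 26912))) = √(-46464 + (4/7)*(-2001115)/25987) = √(-46464 + (4/7)*(1/25987)*(-2001115)) = √(-46464 - 8004460/181909) = √(-8460224236/181909) = 2*I*√384747732636631/181909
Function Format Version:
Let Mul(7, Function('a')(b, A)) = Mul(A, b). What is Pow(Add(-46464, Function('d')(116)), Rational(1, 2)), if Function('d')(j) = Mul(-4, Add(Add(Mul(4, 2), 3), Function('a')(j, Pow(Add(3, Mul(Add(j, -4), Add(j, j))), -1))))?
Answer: Mul(Rational(2, 181909), I, Pow(384747732636631, Rational(1, 2))) ≈ Mul(215.66, I)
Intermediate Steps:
Function('a')(b, A) = Mul(Rational(1, 7), A, b) (Function('a')(b, A) = Mul(Rational(1, 7), Mul(A, b)) = Mul(Rational(1, 7), A, b))
Function('d')(j) = Add(-44, Mul(Rational(-4, 7), j, Pow(Add(3, Mul(2, j, Add(-4, j))), -1))) (Function('d')(j) = Mul(-4, Add(Add(Mul(4, 2), 3), Mul(Rational(1, 7), Pow(Add(3, Mul(Add(j, -4), Add(j, j))), -1), j))) = Mul(-4, Add(Add(8, 3), Mul(Rational(1, 7), Pow(Add(3, Mul(Add(-4, j), Mul(2, j))), -1), j))) = Mul(-4, Add(11, Mul(Rational(1, 7), Pow(Add(3, Mul(2, j, Add(-4, j))), -1), j))) = Mul(-4, Add(11, Mul(Rational(1, 7), j, Pow(Add(3, Mul(2, j, Add(-4, j))), -1)))) = Add(-44, Mul(Rational(-4, 7), j, Pow(Add(3, Mul(2, j, Add(-4, j))), -1))))
Pow(Add(-46464, Function('d')(116)), Rational(1, 2)) = Pow(Add(-46464, Mul(Rational(4, 7), Pow(Add(3, Mul(-8, 116), Mul(2, Pow(116, 2))), -1), Add(-231, Mul(-154, Pow(116, 2)), Mul(615, 116)))), Rational(1, 2)) = Pow(Add(-46464, Mul(Rational(4, 7), Pow(Add(3, -928, Mul(2, 13456)), -1), Add(-231, Mul(-154, 13456), 71340))), Rational(1, 2)) = Pow(Add(-46464, Mul(Rational(4, 7), Pow(Add(3, -928, 26912), -1), Add(-231, -2072224, 71340))), Rational(1, 2)) = Pow(Add(-46464, Mul(Rational(4, 7), Pow(25987, -1), -2001115)), Rational(1, 2)) = Pow(Add(-46464, Mul(Rational(4, 7), Rational(1, 25987), -2001115)), Rational(1, 2)) = Pow(Add(-46464, Rational(-8004460, 181909)), Rational(1, 2)) = Pow(Rational(-8460224236, 181909), Rational(1, 2)) = Mul(Rational(2, 181909), I, Pow(384747732636631, Rational(1, 2)))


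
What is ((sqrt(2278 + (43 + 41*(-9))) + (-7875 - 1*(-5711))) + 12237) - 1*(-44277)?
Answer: 54350 + 4*sqrt(122) ≈ 54394.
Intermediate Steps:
((sqrt(2278 + (43 + 41*(-9))) + (-7875 - 1*(-5711))) + 12237) - 1*(-44277) = ((sqrt(2278 + (43 - 369)) + (-7875 + 5711)) + 12237) + 44277 = ((sqrt(2278 - 326) - 2164) + 12237) + 44277 = ((sqrt(1952) - 2164) + 12237) + 44277 = ((4*sqrt(122) - 2164) + 12237) + 44277 = ((-2164 + 4*sqrt(122)) + 12237) + 44277 = (10073 + 4*sqrt(122)) + 44277 = 54350 + 4*sqrt(122)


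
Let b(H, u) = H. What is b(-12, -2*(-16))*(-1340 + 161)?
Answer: 14148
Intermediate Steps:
b(-12, -2*(-16))*(-1340 + 161) = -12*(-1340 + 161) = -12*(-1179) = 14148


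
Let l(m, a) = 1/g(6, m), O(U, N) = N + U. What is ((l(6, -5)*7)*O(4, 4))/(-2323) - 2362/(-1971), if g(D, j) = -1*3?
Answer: 5523718/4578633 ≈ 1.2064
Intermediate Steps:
g(D, j) = -3
l(m, a) = -⅓ (l(m, a) = 1/(-3) = -⅓)
((l(6, -5)*7)*O(4, 4))/(-2323) - 2362/(-1971) = ((-⅓*7)*(4 + 4))/(-2323) - 2362/(-1971) = -7/3*8*(-1/2323) - 2362*(-1/1971) = -56/3*(-1/2323) + 2362/1971 = 56/6969 + 2362/1971 = 5523718/4578633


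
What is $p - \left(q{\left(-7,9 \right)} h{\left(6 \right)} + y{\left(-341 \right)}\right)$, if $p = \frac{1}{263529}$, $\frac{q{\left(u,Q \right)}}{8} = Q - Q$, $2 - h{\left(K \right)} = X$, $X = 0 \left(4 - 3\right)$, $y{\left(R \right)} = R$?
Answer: $\frac{89863390}{263529} \approx 341.0$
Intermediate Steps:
$X = 0$ ($X = 0 \cdot 1 = 0$)
$h{\left(K \right)} = 2$ ($h{\left(K \right)} = 2 - 0 = 2 + 0 = 2$)
$q{\left(u,Q \right)} = 0$ ($q{\left(u,Q \right)} = 8 \left(Q - Q\right) = 8 \cdot 0 = 0$)
$p = \frac{1}{263529} \approx 3.7946 \cdot 10^{-6}$
$p - \left(q{\left(-7,9 \right)} h{\left(6 \right)} + y{\left(-341 \right)}\right) = \frac{1}{263529} - \left(0 \cdot 2 - 341\right) = \frac{1}{263529} - \left(0 - 341\right) = \frac{1}{263529} - -341 = \frac{1}{263529} + 341 = \frac{89863390}{263529}$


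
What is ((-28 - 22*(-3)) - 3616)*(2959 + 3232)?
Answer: -22151398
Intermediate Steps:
((-28 - 22*(-3)) - 3616)*(2959 + 3232) = ((-28 + 66) - 3616)*6191 = (38 - 3616)*6191 = -3578*6191 = -22151398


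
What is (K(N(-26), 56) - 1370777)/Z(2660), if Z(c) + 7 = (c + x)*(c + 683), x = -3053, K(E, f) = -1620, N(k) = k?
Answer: 105569/101062 ≈ 1.0446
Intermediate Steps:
Z(c) = -7 + (-3053 + c)*(683 + c) (Z(c) = -7 + (c - 3053)*(c + 683) = -7 + (-3053 + c)*(683 + c))
(K(N(-26), 56) - 1370777)/Z(2660) = (-1620 - 1370777)/(-2085206 + 2660**2 - 2370*2660) = -1372397/(-2085206 + 7075600 - 6304200) = -1372397/(-1313806) = -1372397*(-1/1313806) = 105569/101062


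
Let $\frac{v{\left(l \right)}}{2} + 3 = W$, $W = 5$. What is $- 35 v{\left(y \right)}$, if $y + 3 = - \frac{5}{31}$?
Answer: $-140$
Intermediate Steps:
$y = - \frac{98}{31}$ ($y = -3 - \frac{5}{31} = - \frac{98}{31} \approx -3.1613$)
$v{\left(l \right)} = 4$ ($v{\left(l \right)} = -6 + 2 \cdot 5 = -6 + 10 = 4$)
$- 35 v{\left(y \right)} = \left(-35\right) 4 = -140$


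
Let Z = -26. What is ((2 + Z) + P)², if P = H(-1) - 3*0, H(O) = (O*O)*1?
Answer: 529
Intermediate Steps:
H(O) = O² (H(O) = O²*1 = O²)
P = 1 (P = (-1)² - 3*0 = 1 + 0 = 1)
((2 + Z) + P)² = ((2 - 26) + 1)² = (-24 + 1)² = (-23)² = 529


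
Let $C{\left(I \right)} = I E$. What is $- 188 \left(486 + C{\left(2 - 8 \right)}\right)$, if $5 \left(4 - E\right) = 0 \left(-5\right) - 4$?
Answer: $- \frac{429768}{5} \approx -85954.0$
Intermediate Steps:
$E = \frac{24}{5}$ ($E = 4 - \frac{0 \left(-5\right) - 4}{5} = 4 - \frac{0 - 4}{5} = 4 - - \frac{4}{5} = 4 + \frac{4}{5} = \frac{24}{5} \approx 4.8$)
$C{\left(I \right)} = \frac{24 I}{5}$ ($C{\left(I \right)} = I \frac{24}{5} = \frac{24 I}{5}$)
$- 188 \left(486 + C{\left(2 - 8 \right)}\right) = - 188 \left(486 + \frac{24 \left(2 - 8\right)}{5}\right) = - 188 \left(486 + \frac{24}{5} \left(-6\right)\right) = - 188 \left(486 - \frac{144}{5}\right) = \left(-188\right) \frac{2286}{5} = - \frac{429768}{5}$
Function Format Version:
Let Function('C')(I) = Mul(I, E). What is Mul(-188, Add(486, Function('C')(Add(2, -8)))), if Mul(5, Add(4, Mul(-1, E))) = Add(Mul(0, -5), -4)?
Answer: Rational(-429768, 5) ≈ -85954.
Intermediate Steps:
E = Rational(24, 5) (E = Add(4, Mul(Rational(-1, 5), Add(Mul(0, -5), -4))) = Add(4, Mul(Rational(-1, 5), Add(0, -4))) = Add(4, Mul(Rational(-1, 5), -4)) = Add(4, Rational(4, 5)) = Rational(24, 5) ≈ 4.8000)
Function('C')(I) = Mul(Rational(24, 5), I) (Function('C')(I) = Mul(I, Rational(24, 5)) = Mul(Rational(24, 5), I))
Mul(-188, Add(486, Function('C')(Add(2, -8)))) = Mul(-188, Add(486, Mul(Rational(24, 5), Add(2, -8)))) = Mul(-188, Add(486, Mul(Rational(24, 5), -6))) = Mul(-188, Add(486, Rational(-144, 5))) = Mul(-188, Rational(2286, 5)) = Rational(-429768, 5)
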